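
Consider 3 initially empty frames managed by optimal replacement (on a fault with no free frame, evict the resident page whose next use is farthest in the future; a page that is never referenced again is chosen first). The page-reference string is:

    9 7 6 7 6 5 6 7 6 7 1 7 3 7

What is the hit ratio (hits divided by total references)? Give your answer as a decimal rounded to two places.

0.57

9 → fault, frames (9)
7 → fault, frames (9 7)
6 → fault, frames (9 7 6)
7 → hit
6 → hit
5 → fault, evict 9, frames (7 6 5)
6 → hit
7 → hit
6 → hit
7 → hit
1 → fault, evict 5, frames (7 6 1)
7 → hit
3 → fault, evict 1, frames (7 6 3)
7 → hit
Hits: 8 of 14 references → 8/14 = 0.5714.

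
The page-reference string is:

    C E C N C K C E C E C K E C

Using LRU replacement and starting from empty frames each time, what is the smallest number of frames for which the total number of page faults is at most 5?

f=1: 14 faults
f=2: 8 faults
f=3: 5 faults
f=4: 4 faults
Smallest f with faults ≤ 5 is 3.

3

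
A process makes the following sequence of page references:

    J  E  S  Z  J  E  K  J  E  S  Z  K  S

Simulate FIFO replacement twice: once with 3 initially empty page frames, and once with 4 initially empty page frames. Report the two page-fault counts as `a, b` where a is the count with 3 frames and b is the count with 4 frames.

9, 10

3 frames: F F F F F F F . . F F . . → 9 faults.
4 frames: F F F F . . F F F F F F . → 10 faults.
10 > 9: adding a frame increased faults — Belady's anomaly.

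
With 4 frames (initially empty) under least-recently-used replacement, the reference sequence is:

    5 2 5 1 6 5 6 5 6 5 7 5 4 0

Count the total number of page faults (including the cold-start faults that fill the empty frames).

7

5: miss, frames [5]
2: miss, frames [5, 2]
5: hit
1: miss, frames [2, 5, 1]
6: miss, frames [2, 5, 1, 6]
5: hit
6: hit
5: hit
6: hit
5: hit
7: miss, evict 2, frames [1, 6, 5, 7]
5: hit
4: miss, evict 1, frames [6, 7, 5, 4]
0: miss, evict 6, frames [7, 5, 4, 0]
Page faults: 7.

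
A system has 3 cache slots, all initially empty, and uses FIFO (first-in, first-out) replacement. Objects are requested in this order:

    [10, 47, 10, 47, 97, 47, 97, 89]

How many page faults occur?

4

10 -> fault, frames [10]
47 -> fault, frames [10, 47]
10 -> hit
47 -> hit
97 -> fault, frames [10, 47, 97]
47 -> hit
97 -> hit
89 -> fault, evict 10, frames [47, 97, 89]
Page faults: 4.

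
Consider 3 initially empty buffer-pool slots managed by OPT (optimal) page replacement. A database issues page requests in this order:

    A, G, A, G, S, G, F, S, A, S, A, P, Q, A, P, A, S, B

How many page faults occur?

A -> fault, frames (A)
G -> fault, frames (A G)
A -> hit
G -> hit
S -> fault, frames (A G S)
G -> hit
F -> fault, evict G, frames (A S F)
S -> hit
A -> hit
S -> hit
A -> hit
P -> fault, evict F, frames (A S P)
Q -> fault, evict S, frames (A P Q)
A -> hit
P -> hit
A -> hit
S -> fault, evict Q, frames (A P S)
B -> fault, evict S, frames (A P B)
Page faults: 8.

8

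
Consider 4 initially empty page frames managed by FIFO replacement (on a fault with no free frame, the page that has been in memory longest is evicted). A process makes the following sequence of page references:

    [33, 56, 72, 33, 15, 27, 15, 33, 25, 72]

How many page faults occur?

33 → miss, frames (33)
56 → miss, frames (33 56)
72 → miss, frames (33 56 72)
33 → hit
15 → miss, frames (33 56 72 15)
27 → miss, evict 33, frames (56 72 15 27)
15 → hit
33 → miss, evict 56, frames (72 15 27 33)
25 → miss, evict 72, frames (15 27 33 25)
72 → miss, evict 15, frames (27 33 25 72)
Page faults: 8.

8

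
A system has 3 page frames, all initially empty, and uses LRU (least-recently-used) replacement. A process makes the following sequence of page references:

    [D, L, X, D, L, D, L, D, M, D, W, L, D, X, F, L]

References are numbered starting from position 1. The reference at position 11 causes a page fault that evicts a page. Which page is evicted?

pos 1: D -> miss, frames [D]
pos 2: L -> miss, frames [D, L]
pos 3: X -> miss, frames [D, L, X]
pos 4: D -> hit
pos 5: L -> hit
pos 6: D -> hit
pos 7: L -> hit
pos 8: D -> hit
pos 9: M -> miss, evict X, frames [L, D, M]
pos 10: D -> hit
pos 11: W -> miss, evict L, frames [M, D, W]
At position 11, page L is evicted.

L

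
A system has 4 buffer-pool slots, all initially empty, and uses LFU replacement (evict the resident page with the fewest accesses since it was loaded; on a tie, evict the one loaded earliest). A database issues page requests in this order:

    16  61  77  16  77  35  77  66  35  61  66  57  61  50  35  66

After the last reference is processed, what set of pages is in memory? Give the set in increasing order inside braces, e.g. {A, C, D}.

{16, 35, 66, 77}

16: fault, frames (16)
61: fault, frames (16 61)
77: fault, frames (16 61 77)
16: hit
77: hit
35: fault, frames (16 61 77 35)
77: hit
66: fault, evict 61, frames (16 77 35 66)
35: hit
61: fault, evict 66, frames (16 77 35 61)
66: fault, evict 61, frames (16 77 35 66)
57: fault, evict 66, frames (16 77 35 57)
61: fault, evict 57, frames (16 77 35 61)
50: fault, evict 61, frames (16 77 35 50)
35: hit
66: fault, evict 50, frames (16 77 35 66)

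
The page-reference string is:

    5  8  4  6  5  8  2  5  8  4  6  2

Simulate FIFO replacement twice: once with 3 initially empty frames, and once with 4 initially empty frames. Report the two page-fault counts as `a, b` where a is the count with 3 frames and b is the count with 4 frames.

9, 10

3 frames: F F F F F F F . . F F . → 9 faults.
4 frames: F F F F . . F F F F F F → 10 faults.
10 > 9: adding a frame increased faults — Belady's anomaly.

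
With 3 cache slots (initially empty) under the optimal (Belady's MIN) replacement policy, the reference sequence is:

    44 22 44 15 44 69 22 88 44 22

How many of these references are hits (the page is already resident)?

5

44: miss, frames [44]
22: miss, frames [44, 22]
44: hit
15: miss, frames [44, 22, 15]
44: hit
69: miss, evict 15, frames [44, 22, 69]
22: hit
88: miss, evict 69, frames [44, 22, 88]
44: hit
22: hit
Hits: 5.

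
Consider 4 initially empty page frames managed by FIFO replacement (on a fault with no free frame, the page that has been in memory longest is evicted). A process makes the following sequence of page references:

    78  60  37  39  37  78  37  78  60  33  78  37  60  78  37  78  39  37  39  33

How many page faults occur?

78 → miss, frames [78]
60 → miss, frames [78, 60]
37 → miss, frames [78, 60, 37]
39 → miss, frames [78, 60, 37, 39]
37 → hit
78 → hit
37 → hit
78 → hit
60 → hit
33 → miss, evict 78, frames [60, 37, 39, 33]
78 → miss, evict 60, frames [37, 39, 33, 78]
37 → hit
60 → miss, evict 37, frames [39, 33, 78, 60]
78 → hit
37 → miss, evict 39, frames [33, 78, 60, 37]
78 → hit
39 → miss, evict 33, frames [78, 60, 37, 39]
37 → hit
39 → hit
33 → miss, evict 78, frames [60, 37, 39, 33]
Page faults: 10.

10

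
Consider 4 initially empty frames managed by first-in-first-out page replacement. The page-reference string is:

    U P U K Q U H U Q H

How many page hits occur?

U: miss, frames {U}
P: miss, frames {U,P}
U: hit
K: miss, frames {U,P,K}
Q: miss, frames {U,P,K,Q}
U: hit
H: miss, evict U, frames {P,K,Q,H}
U: miss, evict P, frames {K,Q,H,U}
Q: hit
H: hit
Hits: 4.

4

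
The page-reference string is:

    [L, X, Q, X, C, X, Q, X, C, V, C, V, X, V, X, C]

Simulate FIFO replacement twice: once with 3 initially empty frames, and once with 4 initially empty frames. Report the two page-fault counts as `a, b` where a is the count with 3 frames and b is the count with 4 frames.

3 frames: F F F . F . . . . F . . F . . . → 6 faults.
4 frames: F F F . F . . . . F . . . . . . → 5 faults.
5 < 6: adding a frame reduced faults, as is typical.

6, 5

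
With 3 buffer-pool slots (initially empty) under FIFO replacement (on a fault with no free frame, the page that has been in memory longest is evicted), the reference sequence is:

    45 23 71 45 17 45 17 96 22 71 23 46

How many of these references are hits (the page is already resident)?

2

45 -> miss, frames (45)
23 -> miss, frames (45 23)
71 -> miss, frames (45 23 71)
45 -> hit
17 -> miss, evict 45, frames (23 71 17)
45 -> miss, evict 23, frames (71 17 45)
17 -> hit
96 -> miss, evict 71, frames (17 45 96)
22 -> miss, evict 17, frames (45 96 22)
71 -> miss, evict 45, frames (96 22 71)
23 -> miss, evict 96, frames (22 71 23)
46 -> miss, evict 22, frames (71 23 46)
Hits: 2.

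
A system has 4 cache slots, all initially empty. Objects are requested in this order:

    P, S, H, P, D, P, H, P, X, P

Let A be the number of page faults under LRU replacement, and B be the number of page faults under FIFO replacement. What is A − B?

-1

Under LRU: F F F . F . . . F . → 5 faults.
Under FIFO: F F F . F . . . F F → 6 faults.
A − B = 5 − 6 = -1.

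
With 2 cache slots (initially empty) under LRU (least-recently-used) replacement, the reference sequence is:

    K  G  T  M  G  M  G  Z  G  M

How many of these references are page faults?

K -> miss, frames [K]
G -> miss, frames [K, G]
T -> miss, evict K, frames [G, T]
M -> miss, evict G, frames [T, M]
G -> miss, evict T, frames [M, G]
M -> hit
G -> hit
Z -> miss, evict M, frames [G, Z]
G -> hit
M -> miss, evict Z, frames [G, M]
Page faults: 7.

7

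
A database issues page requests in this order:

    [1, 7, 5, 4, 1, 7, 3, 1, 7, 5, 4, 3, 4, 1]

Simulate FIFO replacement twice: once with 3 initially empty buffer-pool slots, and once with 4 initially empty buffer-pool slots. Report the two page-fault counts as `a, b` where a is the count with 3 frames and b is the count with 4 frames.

10, 11

3 frames: F F F F F F F . . F F . . F → 10 faults.
4 frames: F F F F . . F F F F F F . F → 11 faults.
11 > 10: adding a frame increased faults — Belady's anomaly.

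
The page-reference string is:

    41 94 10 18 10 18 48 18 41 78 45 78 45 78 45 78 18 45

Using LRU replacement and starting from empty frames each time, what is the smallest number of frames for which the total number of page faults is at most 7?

f=1: 18 faults
f=2: 10 faults
f=3: 9 faults
f=4: 8 faults
f=5: 7 faults
f=6: 7 faults
f=7: 7 faults
Smallest f with faults ≤ 7 is 5.

5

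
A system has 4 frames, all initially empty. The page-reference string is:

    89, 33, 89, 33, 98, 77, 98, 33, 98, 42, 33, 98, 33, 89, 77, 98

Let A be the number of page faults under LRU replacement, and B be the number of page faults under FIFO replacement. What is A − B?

1

Under LRU: F F . . F F . . . F . . . F F . → 7 faults.
Under FIFO: F F . . F F . . . F . . . F . . → 6 faults.
A − B = 7 − 6 = 1.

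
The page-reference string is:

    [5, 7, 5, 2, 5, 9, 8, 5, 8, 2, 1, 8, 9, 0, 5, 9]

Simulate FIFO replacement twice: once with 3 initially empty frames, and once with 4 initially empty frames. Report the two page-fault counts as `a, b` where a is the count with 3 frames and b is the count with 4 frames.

12, 9

3 frames: F F . F . F F F . F F F F F F . → 12 faults.
4 frames: F F . F . F F F . . F . . F . F → 9 faults.
9 < 12: adding a frame reduced faults, as is typical.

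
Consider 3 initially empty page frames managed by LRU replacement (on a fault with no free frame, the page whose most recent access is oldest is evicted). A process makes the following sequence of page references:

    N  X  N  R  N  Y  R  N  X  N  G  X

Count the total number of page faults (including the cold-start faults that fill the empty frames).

N -> fault, frames {N}
X -> fault, frames {N,X}
N -> hit
R -> fault, frames {X,N,R}
N -> hit
Y -> fault, evict X, frames {R,N,Y}
R -> hit
N -> hit
X -> fault, evict Y, frames {R,N,X}
N -> hit
G -> fault, evict R, frames {X,N,G}
X -> hit
Page faults: 6.

6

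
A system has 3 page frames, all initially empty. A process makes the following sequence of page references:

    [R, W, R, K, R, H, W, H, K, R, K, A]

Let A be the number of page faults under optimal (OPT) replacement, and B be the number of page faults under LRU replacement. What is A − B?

-2

Under OPT: F F . F . F . . . F . F → 6 faults.
Under LRU: F F . F . F F . F F . F → 8 faults.
A − B = 6 − 8 = -2.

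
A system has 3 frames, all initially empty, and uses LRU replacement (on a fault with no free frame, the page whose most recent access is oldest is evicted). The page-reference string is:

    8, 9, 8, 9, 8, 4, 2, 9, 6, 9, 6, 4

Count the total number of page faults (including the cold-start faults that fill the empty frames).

7

8 → miss, frames {8}
9 → miss, frames {8,9}
8 → hit
9 → hit
8 → hit
4 → miss, frames {9,8,4}
2 → miss, evict 9, frames {8,4,2}
9 → miss, evict 8, frames {4,2,9}
6 → miss, evict 4, frames {2,9,6}
9 → hit
6 → hit
4 → miss, evict 2, frames {9,6,4}
Page faults: 7.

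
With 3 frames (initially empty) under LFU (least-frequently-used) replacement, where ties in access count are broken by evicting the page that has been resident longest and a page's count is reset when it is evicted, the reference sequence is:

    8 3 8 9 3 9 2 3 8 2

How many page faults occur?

6

8: miss, frames (8)
3: miss, frames (8 3)
8: hit
9: miss, frames (8 3 9)
3: hit
9: hit
2: miss, evict 8, frames (3 9 2)
3: hit
8: miss, evict 2, frames (3 9 8)
2: miss, evict 8, frames (3 9 2)
Page faults: 6.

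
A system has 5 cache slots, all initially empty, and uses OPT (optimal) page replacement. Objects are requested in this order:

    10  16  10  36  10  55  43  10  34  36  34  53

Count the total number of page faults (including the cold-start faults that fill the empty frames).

10: miss, frames {10}
16: miss, frames {10,16}
10: hit
36: miss, frames {10,16,36}
10: hit
55: miss, frames {10,16,36,55}
43: miss, frames {10,16,36,55,43}
10: hit
34: miss, evict 43, frames {10,16,36,55,34}
36: hit
34: hit
53: miss, evict 34, frames {10,16,36,55,53}
Page faults: 7.

7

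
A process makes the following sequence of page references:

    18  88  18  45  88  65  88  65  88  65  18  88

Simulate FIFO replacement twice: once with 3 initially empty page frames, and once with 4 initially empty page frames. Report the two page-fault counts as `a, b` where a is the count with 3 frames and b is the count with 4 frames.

6, 4

3 frames: F F . F . F . . . . F F → 6 faults.
4 frames: F F . F . F . . . . . . → 4 faults.
4 < 6: adding a frame reduced faults, as is typical.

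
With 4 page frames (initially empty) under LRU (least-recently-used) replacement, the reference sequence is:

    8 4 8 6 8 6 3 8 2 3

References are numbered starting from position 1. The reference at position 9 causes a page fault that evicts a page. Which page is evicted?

pos 1: 8 → miss, frames [8]
pos 2: 4 → miss, frames [8, 4]
pos 3: 8 → hit
pos 4: 6 → miss, frames [4, 8, 6]
pos 5: 8 → hit
pos 6: 6 → hit
pos 7: 3 → miss, frames [4, 8, 6, 3]
pos 8: 8 → hit
pos 9: 2 → miss, evict 4, frames [6, 3, 8, 2]
At position 9, page 4 is evicted.

4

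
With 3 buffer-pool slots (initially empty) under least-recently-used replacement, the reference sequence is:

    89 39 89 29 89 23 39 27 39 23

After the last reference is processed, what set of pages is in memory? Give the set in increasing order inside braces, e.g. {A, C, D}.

{23, 27, 39}

89 -> fault, frames [89]
39 -> fault, frames [89, 39]
89 -> hit
29 -> fault, frames [39, 89, 29]
89 -> hit
23 -> fault, evict 39, frames [29, 89, 23]
39 -> fault, evict 29, frames [89, 23, 39]
27 -> fault, evict 89, frames [23, 39, 27]
39 -> hit
23 -> hit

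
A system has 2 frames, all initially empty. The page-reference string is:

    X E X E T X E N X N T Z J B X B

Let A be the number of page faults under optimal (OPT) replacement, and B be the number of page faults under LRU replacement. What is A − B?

-3

Under OPT: F F . . F . F F . . F F F F . . → 9 faults.
Under LRU: F F . . F F F F F . F F F F F . → 12 faults.
A − B = 9 − 12 = -3.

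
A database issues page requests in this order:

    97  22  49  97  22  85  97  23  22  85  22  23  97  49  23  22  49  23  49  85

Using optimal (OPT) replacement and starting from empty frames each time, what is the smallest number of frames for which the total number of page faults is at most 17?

2

f=1: 20 faults
f=2: 13 faults
f=3: 8 faults
f=4: 6 faults
f=5: 5 faults
Smallest f with faults ≤ 17 is 2.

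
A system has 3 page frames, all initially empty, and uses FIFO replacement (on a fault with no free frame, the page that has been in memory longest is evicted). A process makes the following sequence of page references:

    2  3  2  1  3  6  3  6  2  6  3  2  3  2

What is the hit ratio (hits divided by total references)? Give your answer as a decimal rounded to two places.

2: miss, frames (2)
3: miss, frames (2 3)
2: hit
1: miss, frames (2 3 1)
3: hit
6: miss, evict 2, frames (3 1 6)
3: hit
6: hit
2: miss, evict 3, frames (1 6 2)
6: hit
3: miss, evict 1, frames (6 2 3)
2: hit
3: hit
2: hit
Hits: 8 of 14 references → 8/14 = 0.5714.

0.57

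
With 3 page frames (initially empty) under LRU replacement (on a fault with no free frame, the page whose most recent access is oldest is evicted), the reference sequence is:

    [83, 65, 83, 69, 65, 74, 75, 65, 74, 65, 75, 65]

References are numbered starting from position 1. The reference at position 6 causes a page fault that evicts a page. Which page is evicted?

pos 1: 83 → miss, frames [83]
pos 2: 65 → miss, frames [83, 65]
pos 3: 83 → hit
pos 4: 69 → miss, frames [65, 83, 69]
pos 5: 65 → hit
pos 6: 74 → miss, evict 83, frames [69, 65, 74]
At position 6, page 83 is evicted.

83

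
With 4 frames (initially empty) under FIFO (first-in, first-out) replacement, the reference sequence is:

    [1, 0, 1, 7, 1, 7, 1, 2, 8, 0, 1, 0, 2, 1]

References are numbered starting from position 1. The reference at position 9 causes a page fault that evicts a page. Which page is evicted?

1

pos 1: 1 → fault, frames (1)
pos 2: 0 → fault, frames (1 0)
pos 3: 1 → hit
pos 4: 7 → fault, frames (1 0 7)
pos 5: 1 → hit
pos 6: 7 → hit
pos 7: 1 → hit
pos 8: 2 → fault, frames (1 0 7 2)
pos 9: 8 → fault, evict 1, frames (0 7 2 8)
At position 9, page 1 is evicted.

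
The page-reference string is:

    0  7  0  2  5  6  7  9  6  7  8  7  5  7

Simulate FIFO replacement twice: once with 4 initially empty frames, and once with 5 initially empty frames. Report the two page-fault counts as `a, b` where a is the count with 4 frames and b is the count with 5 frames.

4 frames: F F . F F F . F . F F . F . → 9 faults.
5 frames: F F . F F F . F . . F F . . → 8 faults.
8 < 9: adding a frame reduced faults, as is typical.

9, 8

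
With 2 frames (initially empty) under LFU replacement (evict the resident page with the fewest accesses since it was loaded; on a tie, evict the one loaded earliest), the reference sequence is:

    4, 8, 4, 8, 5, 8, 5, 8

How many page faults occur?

3

4 -> fault, frames (4)
8 -> fault, frames (4 8)
4 -> hit
8 -> hit
5 -> fault, evict 4, frames (8 5)
8 -> hit
5 -> hit
8 -> hit
Page faults: 3.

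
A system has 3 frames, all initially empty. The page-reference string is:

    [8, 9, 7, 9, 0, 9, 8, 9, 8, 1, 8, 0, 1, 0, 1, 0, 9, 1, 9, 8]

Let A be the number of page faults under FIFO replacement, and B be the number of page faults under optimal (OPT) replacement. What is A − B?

Under FIFO: F F F . F . F F . F . F . . . . . . . F → 9 faults.
Under OPT: F F F . F . . . . F . . . . . . F . . . → 6 faults.
A − B = 9 − 6 = 3.

3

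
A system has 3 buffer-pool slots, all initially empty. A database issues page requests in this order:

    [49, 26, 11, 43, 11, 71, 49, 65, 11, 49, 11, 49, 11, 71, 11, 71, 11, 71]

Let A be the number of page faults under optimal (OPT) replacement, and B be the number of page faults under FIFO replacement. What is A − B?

-2

Under OPT: F F F F . F . F . . . . . F . . . . → 7 faults.
Under FIFO: F F F F . F F F F . . . . F . . . . → 9 faults.
A − B = 7 − 9 = -2.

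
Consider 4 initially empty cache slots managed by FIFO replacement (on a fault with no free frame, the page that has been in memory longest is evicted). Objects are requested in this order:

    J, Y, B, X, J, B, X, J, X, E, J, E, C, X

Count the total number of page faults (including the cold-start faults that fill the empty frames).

J → miss, frames [J]
Y → miss, frames [J, Y]
B → miss, frames [J, Y, B]
X → miss, frames [J, Y, B, X]
J → hit
B → hit
X → hit
J → hit
X → hit
E → miss, evict J, frames [Y, B, X, E]
J → miss, evict Y, frames [B, X, E, J]
E → hit
C → miss, evict B, frames [X, E, J, C]
X → hit
Page faults: 7.

7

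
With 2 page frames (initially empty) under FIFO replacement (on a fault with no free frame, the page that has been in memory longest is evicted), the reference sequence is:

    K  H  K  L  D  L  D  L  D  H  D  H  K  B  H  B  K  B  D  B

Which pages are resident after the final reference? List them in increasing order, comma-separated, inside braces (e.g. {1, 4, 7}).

{B, D}

K: miss, frames (K)
H: miss, frames (K H)
K: hit
L: miss, evict K, frames (H L)
D: miss, evict H, frames (L D)
L: hit
D: hit
L: hit
D: hit
H: miss, evict L, frames (D H)
D: hit
H: hit
K: miss, evict D, frames (H K)
B: miss, evict H, frames (K B)
H: miss, evict K, frames (B H)
B: hit
K: miss, evict B, frames (H K)
B: miss, evict H, frames (K B)
D: miss, evict K, frames (B D)
B: hit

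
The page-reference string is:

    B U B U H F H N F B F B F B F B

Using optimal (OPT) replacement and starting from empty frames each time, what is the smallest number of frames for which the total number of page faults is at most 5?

3

f=1: 16 faults
f=2: 6 faults
f=3: 5 faults
f=4: 5 faults
f=5: 5 faults
Smallest f with faults ≤ 5 is 3.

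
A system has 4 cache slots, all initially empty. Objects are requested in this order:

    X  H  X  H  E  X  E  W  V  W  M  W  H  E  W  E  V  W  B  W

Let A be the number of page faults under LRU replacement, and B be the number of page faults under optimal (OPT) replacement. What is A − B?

Under LRU: F F . . F . . F F . F . F F . . F . F . → 10 faults.
Under OPT: F F . . F . . F F . F . . . . . F . F . → 8 faults.
A − B = 10 − 8 = 2.

2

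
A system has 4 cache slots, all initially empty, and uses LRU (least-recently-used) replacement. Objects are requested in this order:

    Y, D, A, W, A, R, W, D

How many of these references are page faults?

Y -> miss, frames [Y]
D -> miss, frames [Y, D]
A -> miss, frames [Y, D, A]
W -> miss, frames [Y, D, A, W]
A -> hit
R -> miss, evict Y, frames [D, W, A, R]
W -> hit
D -> hit
Page faults: 5.

5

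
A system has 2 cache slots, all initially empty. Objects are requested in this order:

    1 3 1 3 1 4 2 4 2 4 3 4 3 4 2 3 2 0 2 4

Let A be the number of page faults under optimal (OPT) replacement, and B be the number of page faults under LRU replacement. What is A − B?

-1

Under OPT: F F . . . F F . . . F . . . F . . F . F → 8 faults.
Under LRU: F F . . . F F . . . F . . . F F . F . F → 9 faults.
A − B = 8 − 9 = -1.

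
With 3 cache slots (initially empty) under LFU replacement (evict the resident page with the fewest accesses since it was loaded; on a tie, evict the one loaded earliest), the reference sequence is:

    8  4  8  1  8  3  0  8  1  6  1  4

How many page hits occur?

8: miss, frames {8}
4: miss, frames {8,4}
8: hit
1: miss, frames {8,4,1}
8: hit
3: miss, evict 4, frames {8,1,3}
0: miss, evict 1, frames {8,3,0}
8: hit
1: miss, evict 3, frames {8,0,1}
6: miss, evict 0, frames {8,1,6}
1: hit
4: miss, evict 6, frames {8,1,4}
Hits: 4.

4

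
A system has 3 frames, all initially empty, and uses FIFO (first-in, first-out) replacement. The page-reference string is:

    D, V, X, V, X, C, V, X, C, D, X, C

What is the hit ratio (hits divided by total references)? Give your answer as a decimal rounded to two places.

0.58

D → miss, frames (D)
V → miss, frames (D V)
X → miss, frames (D V X)
V → hit
X → hit
C → miss, evict D, frames (V X C)
V → hit
X → hit
C → hit
D → miss, evict V, frames (X C D)
X → hit
C → hit
Hits: 7 of 12 references → 7/12 = 0.5833.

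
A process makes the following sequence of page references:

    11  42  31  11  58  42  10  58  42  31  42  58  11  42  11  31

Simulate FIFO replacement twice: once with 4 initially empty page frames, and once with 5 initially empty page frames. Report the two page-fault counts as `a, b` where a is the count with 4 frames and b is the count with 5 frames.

4 frames: F F F . F . F . . . . . F F . F → 8 faults.
5 frames: F F F . F . F . . . . . . . . . → 5 faults.
5 < 8: adding a frame reduced faults, as is typical.

8, 5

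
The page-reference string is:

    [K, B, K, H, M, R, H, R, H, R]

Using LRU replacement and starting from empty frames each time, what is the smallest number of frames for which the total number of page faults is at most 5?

3

f=1: 10 faults
f=2: 6 faults
f=3: 5 faults
f=4: 5 faults
f=5: 5 faults
Smallest f with faults ≤ 5 is 3.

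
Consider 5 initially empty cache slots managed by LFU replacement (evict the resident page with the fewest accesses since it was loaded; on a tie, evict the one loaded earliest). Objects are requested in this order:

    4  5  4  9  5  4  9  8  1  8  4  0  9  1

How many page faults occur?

7

4 → miss, frames (4)
5 → miss, frames (4 5)
4 → hit
9 → miss, frames (4 5 9)
5 → hit
4 → hit
9 → hit
8 → miss, frames (4 5 9 8)
1 → miss, frames (4 5 9 8 1)
8 → hit
4 → hit
0 → miss, evict 1, frames (4 5 9 8 0)
9 → hit
1 → miss, evict 0, frames (4 5 9 8 1)
Page faults: 7.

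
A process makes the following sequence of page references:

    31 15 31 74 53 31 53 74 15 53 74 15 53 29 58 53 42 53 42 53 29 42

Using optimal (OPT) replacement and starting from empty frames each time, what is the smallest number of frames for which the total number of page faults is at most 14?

f=1: 22 faults
f=2: 12 faults
f=3: 8 faults
f=4: 7 faults
f=5: 7 faults
f=6: 7 faults
f=7: 7 faults
Smallest f with faults ≤ 14 is 2.

2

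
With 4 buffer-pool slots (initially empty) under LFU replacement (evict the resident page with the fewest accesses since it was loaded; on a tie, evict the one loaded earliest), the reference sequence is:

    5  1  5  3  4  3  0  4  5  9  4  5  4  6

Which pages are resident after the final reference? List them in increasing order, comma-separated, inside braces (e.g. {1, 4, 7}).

{3, 4, 5, 6}

5 → miss, frames [5]
1 → miss, frames [5, 1]
5 → hit
3 → miss, frames [5, 1, 3]
4 → miss, frames [5, 1, 3, 4]
3 → hit
0 → miss, evict 1, frames [5, 3, 4, 0]
4 → hit
5 → hit
9 → miss, evict 0, frames [5, 3, 4, 9]
4 → hit
5 → hit
4 → hit
6 → miss, evict 9, frames [5, 3, 4, 6]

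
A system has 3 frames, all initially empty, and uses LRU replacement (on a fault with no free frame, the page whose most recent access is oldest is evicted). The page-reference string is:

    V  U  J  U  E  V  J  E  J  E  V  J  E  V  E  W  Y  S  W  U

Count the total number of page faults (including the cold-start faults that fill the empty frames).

10

V -> fault, frames (V)
U -> fault, frames (V U)
J -> fault, frames (V U J)
U -> hit
E -> fault, evict V, frames (J U E)
V -> fault, evict J, frames (U E V)
J -> fault, evict U, frames (E V J)
E -> hit
J -> hit
E -> hit
V -> hit
J -> hit
E -> hit
V -> hit
E -> hit
W -> fault, evict J, frames (V E W)
Y -> fault, evict V, frames (E W Y)
S -> fault, evict E, frames (W Y S)
W -> hit
U -> fault, evict Y, frames (S W U)
Page faults: 10.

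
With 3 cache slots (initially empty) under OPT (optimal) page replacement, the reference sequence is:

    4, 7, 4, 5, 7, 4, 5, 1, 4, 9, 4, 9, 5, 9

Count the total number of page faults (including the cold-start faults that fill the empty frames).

5

4 → miss, frames {4}
7 → miss, frames {4,7}
4 → hit
5 → miss, frames {4,7,5}
7 → hit
4 → hit
5 → hit
1 → miss, evict 7, frames {4,5,1}
4 → hit
9 → miss, evict 1, frames {4,5,9}
4 → hit
9 → hit
5 → hit
9 → hit
Page faults: 5.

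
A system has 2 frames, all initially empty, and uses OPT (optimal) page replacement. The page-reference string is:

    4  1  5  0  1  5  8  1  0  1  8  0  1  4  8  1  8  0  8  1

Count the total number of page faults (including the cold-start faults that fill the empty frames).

13

4: miss, frames [4]
1: miss, frames [4, 1]
5: miss, evict 4, frames [1, 5]
0: miss, evict 5, frames [1, 0]
1: hit
5: miss, evict 0, frames [1, 5]
8: miss, evict 5, frames [1, 8]
1: hit
0: miss, evict 8, frames [1, 0]
1: hit
8: miss, evict 1, frames [0, 8]
0: hit
1: miss, evict 0, frames [8, 1]
4: miss, evict 1, frames [8, 4]
8: hit
1: miss, evict 4, frames [8, 1]
8: hit
0: miss, evict 1, frames [8, 0]
8: hit
1: miss, evict 0, frames [8, 1]
Page faults: 13.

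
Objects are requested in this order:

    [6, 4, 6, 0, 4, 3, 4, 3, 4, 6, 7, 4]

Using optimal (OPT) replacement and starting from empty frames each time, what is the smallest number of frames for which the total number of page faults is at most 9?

2

f=1: 12 faults
f=2: 6 faults
f=3: 5 faults
f=4: 5 faults
f=5: 5 faults
Smallest f with faults ≤ 9 is 2.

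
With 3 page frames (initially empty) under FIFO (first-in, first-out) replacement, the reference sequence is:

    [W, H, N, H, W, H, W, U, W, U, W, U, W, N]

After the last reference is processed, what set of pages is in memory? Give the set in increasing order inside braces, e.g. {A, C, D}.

{N, U, W}

W: fault, frames [W]
H: fault, frames [W, H]
N: fault, frames [W, H, N]
H: hit
W: hit
H: hit
W: hit
U: fault, evict W, frames [H, N, U]
W: fault, evict H, frames [N, U, W]
U: hit
W: hit
U: hit
W: hit
N: hit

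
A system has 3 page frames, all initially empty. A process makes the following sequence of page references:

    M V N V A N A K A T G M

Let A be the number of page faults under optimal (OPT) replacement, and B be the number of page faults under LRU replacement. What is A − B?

-1

Under OPT: F F F . F . . F . F F . → 7 faults.
Under LRU: F F F . F . . F . F F F → 8 faults.
A − B = 7 − 8 = -1.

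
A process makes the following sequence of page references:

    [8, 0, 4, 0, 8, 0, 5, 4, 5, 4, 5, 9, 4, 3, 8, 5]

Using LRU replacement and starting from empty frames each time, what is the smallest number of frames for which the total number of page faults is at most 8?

f=1: 16 faults
f=2: 11 faults
f=3: 9 faults
f=4: 8 faults
f=5: 7 faults
f=6: 6 faults
Smallest f with faults ≤ 8 is 4.

4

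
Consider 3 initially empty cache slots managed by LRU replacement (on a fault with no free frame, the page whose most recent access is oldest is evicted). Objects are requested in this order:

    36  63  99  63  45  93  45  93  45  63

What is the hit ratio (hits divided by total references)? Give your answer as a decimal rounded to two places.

36: fault, frames {36}
63: fault, frames {36,63}
99: fault, frames {36,63,99}
63: hit
45: fault, evict 36, frames {99,63,45}
93: fault, evict 99, frames {63,45,93}
45: hit
93: hit
45: hit
63: hit
Hits: 5 of 10 references → 5/10 = 0.5000.

0.50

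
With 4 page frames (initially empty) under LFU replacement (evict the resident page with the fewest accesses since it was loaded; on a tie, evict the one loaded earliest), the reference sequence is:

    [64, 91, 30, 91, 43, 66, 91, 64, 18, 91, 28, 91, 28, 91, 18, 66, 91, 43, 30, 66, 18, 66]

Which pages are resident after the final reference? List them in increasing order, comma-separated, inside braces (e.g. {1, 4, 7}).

{18, 28, 66, 91}

64 → miss, frames {64}
91 → miss, frames {64,91}
30 → miss, frames {64,91,30}
91 → hit
43 → miss, frames {64,91,30,43}
66 → miss, evict 64, frames {91,30,43,66}
91 → hit
64 → miss, evict 30, frames {91,43,66,64}
18 → miss, evict 43, frames {91,66,64,18}
91 → hit
28 → miss, evict 66, frames {91,64,18,28}
91 → hit
28 → hit
91 → hit
18 → hit
66 → miss, evict 64, frames {91,18,28,66}
91 → hit
43 → miss, evict 66, frames {91,18,28,43}
30 → miss, evict 43, frames {91,18,28,30}
66 → miss, evict 30, frames {91,18,28,66}
18 → hit
66 → hit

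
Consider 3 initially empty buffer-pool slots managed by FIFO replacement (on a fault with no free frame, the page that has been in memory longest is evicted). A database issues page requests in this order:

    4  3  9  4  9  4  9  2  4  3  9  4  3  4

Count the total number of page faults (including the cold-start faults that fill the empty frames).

7

4 -> miss, frames [4]
3 -> miss, frames [4, 3]
9 -> miss, frames [4, 3, 9]
4 -> hit
9 -> hit
4 -> hit
9 -> hit
2 -> miss, evict 4, frames [3, 9, 2]
4 -> miss, evict 3, frames [9, 2, 4]
3 -> miss, evict 9, frames [2, 4, 3]
9 -> miss, evict 2, frames [4, 3, 9]
4 -> hit
3 -> hit
4 -> hit
Page faults: 7.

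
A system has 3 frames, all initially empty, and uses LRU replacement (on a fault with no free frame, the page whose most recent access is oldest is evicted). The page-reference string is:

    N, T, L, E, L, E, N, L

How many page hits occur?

3

N -> fault, frames (N)
T -> fault, frames (N T)
L -> fault, frames (N T L)
E -> fault, evict N, frames (T L E)
L -> hit
E -> hit
N -> fault, evict T, frames (L E N)
L -> hit
Hits: 3.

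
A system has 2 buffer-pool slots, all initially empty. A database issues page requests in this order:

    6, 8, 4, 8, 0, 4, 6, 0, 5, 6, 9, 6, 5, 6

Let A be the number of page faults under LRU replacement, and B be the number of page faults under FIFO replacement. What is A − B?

Under LRU: F F F . F F F F F F F . F . → 11 faults.
Under FIFO: F F F . F . F . F . F F F . → 9 faults.
A − B = 11 − 9 = 2.

2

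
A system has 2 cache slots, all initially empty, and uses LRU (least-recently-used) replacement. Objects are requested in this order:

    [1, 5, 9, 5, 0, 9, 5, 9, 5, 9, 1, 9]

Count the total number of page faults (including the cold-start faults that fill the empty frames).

1 -> miss, frames {1}
5 -> miss, frames {1,5}
9 -> miss, evict 1, frames {5,9}
5 -> hit
0 -> miss, evict 9, frames {5,0}
9 -> miss, evict 5, frames {0,9}
5 -> miss, evict 0, frames {9,5}
9 -> hit
5 -> hit
9 -> hit
1 -> miss, evict 5, frames {9,1}
9 -> hit
Page faults: 7.

7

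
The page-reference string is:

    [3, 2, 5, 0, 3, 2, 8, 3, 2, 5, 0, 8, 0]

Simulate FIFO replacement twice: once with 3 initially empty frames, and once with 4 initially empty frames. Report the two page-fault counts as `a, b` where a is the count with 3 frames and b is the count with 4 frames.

9, 10

3 frames: F F F F F F F . . F F . . → 9 faults.
4 frames: F F F F . . F F F F F F . → 10 faults.
10 > 9: adding a frame increased faults — Belady's anomaly.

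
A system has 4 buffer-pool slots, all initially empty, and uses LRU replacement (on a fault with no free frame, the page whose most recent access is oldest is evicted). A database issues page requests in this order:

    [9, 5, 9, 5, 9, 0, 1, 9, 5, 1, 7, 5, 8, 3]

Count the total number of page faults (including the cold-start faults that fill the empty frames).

7

9: fault, frames (9)
5: fault, frames (9 5)
9: hit
5: hit
9: hit
0: fault, frames (5 9 0)
1: fault, frames (5 9 0 1)
9: hit
5: hit
1: hit
7: fault, evict 0, frames (9 5 1 7)
5: hit
8: fault, evict 9, frames (1 7 5 8)
3: fault, evict 1, frames (7 5 8 3)
Page faults: 7.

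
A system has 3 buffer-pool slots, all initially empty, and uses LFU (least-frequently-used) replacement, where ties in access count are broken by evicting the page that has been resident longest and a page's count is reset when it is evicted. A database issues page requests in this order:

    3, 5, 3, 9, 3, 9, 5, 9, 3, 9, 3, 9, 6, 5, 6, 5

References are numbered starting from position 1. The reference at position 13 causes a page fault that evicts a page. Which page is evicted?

pos 1: 3: fault, frames [3]
pos 2: 5: fault, frames [3, 5]
pos 3: 3: hit
pos 4: 9: fault, frames [3, 5, 9]
pos 5: 3: hit
pos 6: 9: hit
pos 7: 5: hit
pos 8: 9: hit
pos 9: 3: hit
pos 10: 9: hit
pos 11: 3: hit
pos 12: 9: hit
pos 13: 6: fault, evict 5, frames [3, 9, 6]
At position 13, page 5 is evicted.

5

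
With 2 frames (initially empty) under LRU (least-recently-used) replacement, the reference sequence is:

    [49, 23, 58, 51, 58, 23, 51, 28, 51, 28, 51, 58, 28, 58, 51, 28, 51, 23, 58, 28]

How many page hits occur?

49: fault, frames [49]
23: fault, frames [49, 23]
58: fault, evict 49, frames [23, 58]
51: fault, evict 23, frames [58, 51]
58: hit
23: fault, evict 51, frames [58, 23]
51: fault, evict 58, frames [23, 51]
28: fault, evict 23, frames [51, 28]
51: hit
28: hit
51: hit
58: fault, evict 28, frames [51, 58]
28: fault, evict 51, frames [58, 28]
58: hit
51: fault, evict 28, frames [58, 51]
28: fault, evict 58, frames [51, 28]
51: hit
23: fault, evict 28, frames [51, 23]
58: fault, evict 51, frames [23, 58]
28: fault, evict 23, frames [58, 28]
Hits: 6.

6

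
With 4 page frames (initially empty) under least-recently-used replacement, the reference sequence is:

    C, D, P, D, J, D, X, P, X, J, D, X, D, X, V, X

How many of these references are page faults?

C → miss, frames {C}
D → miss, frames {C,D}
P → miss, frames {C,D,P}
D → hit
J → miss, frames {C,P,D,J}
D → hit
X → miss, evict C, frames {P,J,D,X}
P → hit
X → hit
J → hit
D → hit
X → hit
D → hit
X → hit
V → miss, evict P, frames {J,D,X,V}
X → hit
Page faults: 6.

6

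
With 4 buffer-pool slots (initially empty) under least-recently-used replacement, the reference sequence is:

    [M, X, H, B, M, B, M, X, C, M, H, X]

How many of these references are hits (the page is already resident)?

M → fault, frames [M]
X → fault, frames [M, X]
H → fault, frames [M, X, H]
B → fault, frames [M, X, H, B]
M → hit
B → hit
M → hit
X → hit
C → fault, evict H, frames [B, M, X, C]
M → hit
H → fault, evict B, frames [X, C, M, H]
X → hit
Hits: 6.

6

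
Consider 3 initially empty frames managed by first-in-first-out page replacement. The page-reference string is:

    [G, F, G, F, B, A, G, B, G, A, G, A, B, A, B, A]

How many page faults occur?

5

G -> miss, frames {G}
F -> miss, frames {G,F}
G -> hit
F -> hit
B -> miss, frames {G,F,B}
A -> miss, evict G, frames {F,B,A}
G -> miss, evict F, frames {B,A,G}
B -> hit
G -> hit
A -> hit
G -> hit
A -> hit
B -> hit
A -> hit
B -> hit
A -> hit
Page faults: 5.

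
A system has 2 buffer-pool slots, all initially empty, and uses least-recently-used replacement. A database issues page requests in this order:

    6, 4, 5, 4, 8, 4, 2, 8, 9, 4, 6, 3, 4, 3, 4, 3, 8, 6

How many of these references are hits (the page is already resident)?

5

6 -> fault, frames (6)
4 -> fault, frames (6 4)
5 -> fault, evict 6, frames (4 5)
4 -> hit
8 -> fault, evict 5, frames (4 8)
4 -> hit
2 -> fault, evict 8, frames (4 2)
8 -> fault, evict 4, frames (2 8)
9 -> fault, evict 2, frames (8 9)
4 -> fault, evict 8, frames (9 4)
6 -> fault, evict 9, frames (4 6)
3 -> fault, evict 4, frames (6 3)
4 -> fault, evict 6, frames (3 4)
3 -> hit
4 -> hit
3 -> hit
8 -> fault, evict 4, frames (3 8)
6 -> fault, evict 3, frames (8 6)
Hits: 5.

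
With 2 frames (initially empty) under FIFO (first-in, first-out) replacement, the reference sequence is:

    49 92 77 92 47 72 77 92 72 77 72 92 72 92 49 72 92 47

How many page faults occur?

49: miss, frames [49]
92: miss, frames [49, 92]
77: miss, evict 49, frames [92, 77]
92: hit
47: miss, evict 92, frames [77, 47]
72: miss, evict 77, frames [47, 72]
77: miss, evict 47, frames [72, 77]
92: miss, evict 72, frames [77, 92]
72: miss, evict 77, frames [92, 72]
77: miss, evict 92, frames [72, 77]
72: hit
92: miss, evict 72, frames [77, 92]
72: miss, evict 77, frames [92, 72]
92: hit
49: miss, evict 92, frames [72, 49]
72: hit
92: miss, evict 72, frames [49, 92]
47: miss, evict 49, frames [92, 47]
Page faults: 14.

14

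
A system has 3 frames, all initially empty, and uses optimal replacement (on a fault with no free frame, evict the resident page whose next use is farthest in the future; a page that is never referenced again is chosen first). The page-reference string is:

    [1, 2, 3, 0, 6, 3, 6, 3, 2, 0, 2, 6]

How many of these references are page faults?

6

1: fault, frames [1]
2: fault, frames [1, 2]
3: fault, frames [1, 2, 3]
0: fault, evict 1, frames [2, 3, 0]
6: fault, evict 0, frames [2, 3, 6]
3: hit
6: hit
3: hit
2: hit
0: fault, evict 3, frames [2, 6, 0]
2: hit
6: hit
Page faults: 6.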